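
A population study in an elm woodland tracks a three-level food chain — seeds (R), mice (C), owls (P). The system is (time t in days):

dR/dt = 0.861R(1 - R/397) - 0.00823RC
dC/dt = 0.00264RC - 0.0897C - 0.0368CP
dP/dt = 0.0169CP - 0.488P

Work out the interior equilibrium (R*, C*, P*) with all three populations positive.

From dP/dt = 0: 0.0169C* = 0.488, so C* = 28.9.
From dR/dt = 0: 0.861(1 - R*/397) = 0.00823·28.9, giving R* = 397·(1 - 0.276) = 287.
From dC/dt = 0: 0.00264·287 - 0.0897 = 0.0368P*, so P* = 0.669/0.0368 = 18.2.

R* ≈ 287, C* ≈ 28.9, P* ≈ 18.2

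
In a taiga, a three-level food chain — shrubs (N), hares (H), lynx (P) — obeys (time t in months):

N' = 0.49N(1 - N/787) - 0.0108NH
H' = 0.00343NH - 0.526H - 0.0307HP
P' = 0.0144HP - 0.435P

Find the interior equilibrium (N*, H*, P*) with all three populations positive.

N* ≈ 263, H* ≈ 30.2, P* ≈ 12.3

From dP/dt = 0: 0.0144H* = 0.435, so H* = 30.2.
From dN/dt = 0: 0.49(1 - N*/787) = 0.0108·30.2, giving N* = 787·(1 - 0.666) = 263.
From dH/dt = 0: 0.00343·263 - 0.526 = 0.0307P*, so P* = 0.376/0.0307 = 12.3.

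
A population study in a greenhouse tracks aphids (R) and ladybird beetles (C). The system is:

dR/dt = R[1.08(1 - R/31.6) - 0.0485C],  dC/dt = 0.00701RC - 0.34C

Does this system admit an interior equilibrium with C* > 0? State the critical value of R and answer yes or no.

The predator equation gives dC/dt > 0 only when R > 0.34/0.00701 = 48.5.
Without the predator, R → K = 31.6. Since 31.6 < 48.5, the predator cannot invade.

Threshold R = 48.5; K < 48.5, so no, the predator goes extinct.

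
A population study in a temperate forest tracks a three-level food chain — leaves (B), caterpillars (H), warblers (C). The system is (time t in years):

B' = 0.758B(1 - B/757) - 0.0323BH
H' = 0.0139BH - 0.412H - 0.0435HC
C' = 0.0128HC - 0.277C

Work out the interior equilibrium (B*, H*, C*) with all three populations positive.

From dC/dt = 0: 0.0128H* = 0.277, so H* = 21.6.
From dB/dt = 0: 0.758(1 - B*/757) = 0.0323·21.6, giving B* = 757·(1 - 0.922) = 58.9.
From dH/dt = 0: 0.0139·58.9 - 0.412 = 0.0435C*, so C* = 0.407/0.0435 = 9.36.

B* ≈ 58.9, H* ≈ 21.6, C* ≈ 9.36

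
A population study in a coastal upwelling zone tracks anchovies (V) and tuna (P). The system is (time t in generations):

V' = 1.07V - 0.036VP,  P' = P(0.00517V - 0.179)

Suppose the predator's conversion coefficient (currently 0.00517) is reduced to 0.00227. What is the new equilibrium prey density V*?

At the interior fixed point, setting dP/dt = 0 with P > 0 fixes V* = (predator death rate)/(VP coefficient) — independent of the other coefficients.
With the change, V* = 0.179/0.00227 = 78.9; it rises from 34.6.

V* ≈ 78.9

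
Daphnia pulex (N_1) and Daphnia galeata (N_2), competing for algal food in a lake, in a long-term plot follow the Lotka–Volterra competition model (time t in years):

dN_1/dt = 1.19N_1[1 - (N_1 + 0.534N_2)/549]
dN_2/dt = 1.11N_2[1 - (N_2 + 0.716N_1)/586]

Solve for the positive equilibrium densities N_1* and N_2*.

N_1* ≈ 382, N_2* ≈ 312

Setting both brackets to zero gives the nullclines N_1 + 0.534N_2 = 549 and 0.716N_1 + N_2 = 586.
Substituting N_2 = 586 - 0.716N_1 into the first: N_1(1 - 0.534·0.716) = 549 - 0.534·586.
So N_1* = 236/0.618 = 382, and then N_2* = 586 - 0.716·382 = 312.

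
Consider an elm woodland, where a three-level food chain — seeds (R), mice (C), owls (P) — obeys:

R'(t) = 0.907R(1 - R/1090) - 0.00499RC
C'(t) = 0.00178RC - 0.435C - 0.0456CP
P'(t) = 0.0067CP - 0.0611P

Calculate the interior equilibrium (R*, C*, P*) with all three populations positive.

From dP/dt = 0: 0.0067C* = 0.0611, so C* = 9.12.
From dR/dt = 0: 0.907(1 - R*/1090) = 0.00499·9.12, giving R* = 1090·(1 - 0.0502) = 1040.
From dC/dt = 0: 0.00178·1040 - 0.435 = 0.0456P*, so P* = 1.41/0.0456 = 30.9.

R* ≈ 1040, C* ≈ 9.12, P* ≈ 30.9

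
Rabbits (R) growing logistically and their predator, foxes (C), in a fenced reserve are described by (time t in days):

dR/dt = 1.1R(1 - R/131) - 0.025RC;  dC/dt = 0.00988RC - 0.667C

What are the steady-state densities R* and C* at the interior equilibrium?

R* ≈ 67.5, C* ≈ 21.3

From dC/dt = 0 with C > 0: 0.00988R* = 0.667, so R* = 67.5.
Substitute into dR/dt = 0: 1.1(1 - 67.5/131) = 0.025C*.
The bracket is 0.485, giving C* = 0.533/0.025 = 21.3.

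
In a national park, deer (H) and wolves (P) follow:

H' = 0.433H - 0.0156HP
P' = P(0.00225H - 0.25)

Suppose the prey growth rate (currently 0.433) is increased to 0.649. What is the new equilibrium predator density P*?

At the interior fixed point, setting dH/dt = 0 with H > 0 fixes P* = (prey growth rate)/(HP coefficient) — independent of the other coefficients.
With the change, P* = 0.649/0.0156 = 41.6; it rises from 27.8.

P* ≈ 41.6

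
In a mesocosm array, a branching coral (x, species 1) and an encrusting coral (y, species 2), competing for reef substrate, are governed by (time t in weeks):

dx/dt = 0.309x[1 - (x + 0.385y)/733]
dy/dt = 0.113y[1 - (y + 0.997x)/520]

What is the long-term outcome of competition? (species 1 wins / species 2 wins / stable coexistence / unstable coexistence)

Compare the nullcline intercepts: K1/α12 = 733/0.385 = 1900 > K2 = 520; K2/α21 = 520/0.997 = 522 < K1 = 733.
Since the inequalities point opposite ways, species 1 can invade but species 2 cannot.

species 1 excludes species 2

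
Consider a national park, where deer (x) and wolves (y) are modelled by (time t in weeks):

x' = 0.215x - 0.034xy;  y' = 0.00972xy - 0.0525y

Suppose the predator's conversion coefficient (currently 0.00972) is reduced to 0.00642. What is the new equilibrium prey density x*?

x* ≈ 8.18

At the interior fixed point, setting dy/dt = 0 with y > 0 fixes x* = (predator death rate)/(xy coefficient) — independent of the other coefficients.
With the change, x* = 0.0525/0.00642 = 8.18; it rises from 5.4.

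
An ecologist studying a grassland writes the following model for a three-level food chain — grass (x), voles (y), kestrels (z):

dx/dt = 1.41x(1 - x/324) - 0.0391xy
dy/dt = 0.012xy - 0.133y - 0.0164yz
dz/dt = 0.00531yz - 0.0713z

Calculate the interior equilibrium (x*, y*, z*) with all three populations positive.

From dz/dt = 0: 0.00531y* = 0.0713, so y* = 13.4.
From dx/dt = 0: 1.41(1 - x*/324) = 0.0391·13.4, giving x* = 324·(1 - 0.372) = 203.
From dy/dt = 0: 0.012·203 - 0.133 = 0.0164z*, so z* = 2.31/0.0164 = 141.

x* ≈ 203, y* ≈ 13.4, z* ≈ 141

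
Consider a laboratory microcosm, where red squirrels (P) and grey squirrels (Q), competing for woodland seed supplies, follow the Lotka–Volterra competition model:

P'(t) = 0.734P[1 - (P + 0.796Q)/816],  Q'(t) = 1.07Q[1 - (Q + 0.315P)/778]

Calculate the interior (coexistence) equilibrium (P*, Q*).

P* ≈ 263, Q* ≈ 695

Setting both brackets to zero gives the nullclines P + 0.796Q = 816 and 0.315P + Q = 778.
Substituting Q = 778 - 0.315P into the first: P(1 - 0.796·0.315) = 816 - 0.796·778.
So P* = 197/0.749 = 263, and then Q* = 778 - 0.315·263 = 695.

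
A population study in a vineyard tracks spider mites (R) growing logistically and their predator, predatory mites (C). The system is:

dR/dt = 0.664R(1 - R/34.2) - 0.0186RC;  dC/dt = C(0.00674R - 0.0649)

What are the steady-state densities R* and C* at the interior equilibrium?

From dC/dt = 0 with C > 0: 0.00674R* = 0.0649, so R* = 9.63.
Substitute into dR/dt = 0: 0.664(1 - 9.63/34.2) = 0.0186C*.
The bracket is 0.718, giving C* = 0.477/0.0186 = 25.6.

R* ≈ 9.63, C* ≈ 25.6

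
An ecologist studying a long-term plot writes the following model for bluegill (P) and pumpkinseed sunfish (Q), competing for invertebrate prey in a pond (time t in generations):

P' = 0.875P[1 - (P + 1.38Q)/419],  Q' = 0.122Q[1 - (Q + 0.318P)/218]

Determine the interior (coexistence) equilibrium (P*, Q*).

P* ≈ 211, Q* ≈ 151

Setting both brackets to zero gives the nullclines P + 1.38Q = 419 and 0.318P + Q = 218.
Substituting Q = 218 - 0.318P into the first: P(1 - 1.38·0.318) = 419 - 1.38·218.
So P* = 118/0.561 = 211, and then Q* = 218 - 0.318·211 = 151.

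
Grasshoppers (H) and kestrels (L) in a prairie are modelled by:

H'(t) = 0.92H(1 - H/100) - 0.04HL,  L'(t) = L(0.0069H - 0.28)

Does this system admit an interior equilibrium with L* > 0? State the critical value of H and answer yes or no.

The predator equation gives dL/dt > 0 only when H > 0.28/0.0069 = 40.6.
Without the predator, H → K = 100. Since 100 > 40.6, the predator can invade and persist.

Threshold H = 40.6; K > 40.6, so yes, the predator persists.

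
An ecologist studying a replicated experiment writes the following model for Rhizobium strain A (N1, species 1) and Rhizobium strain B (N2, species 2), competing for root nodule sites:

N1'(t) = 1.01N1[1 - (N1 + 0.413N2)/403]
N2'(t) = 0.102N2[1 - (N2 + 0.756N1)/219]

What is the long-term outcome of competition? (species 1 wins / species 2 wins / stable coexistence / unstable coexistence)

species 1 excludes species 2

Compare the nullcline intercepts: K1/α12 = 403/0.413 = 976 > K2 = 219; K2/α21 = 219/0.756 = 290 < K1 = 403.
Since the inequalities point opposite ways, species 1 can invade but species 2 cannot.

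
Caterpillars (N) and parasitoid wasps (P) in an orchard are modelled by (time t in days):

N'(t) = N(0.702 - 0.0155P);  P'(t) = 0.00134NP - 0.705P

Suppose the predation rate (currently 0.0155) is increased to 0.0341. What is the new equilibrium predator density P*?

At the interior fixed point, setting dN/dt = 0 with N > 0 fixes P* = (prey growth rate)/(NP coefficient) — independent of the other coefficients.
With the change, P* = 0.702/0.0341 = 20.6; it falls from 45.3.

P* ≈ 20.6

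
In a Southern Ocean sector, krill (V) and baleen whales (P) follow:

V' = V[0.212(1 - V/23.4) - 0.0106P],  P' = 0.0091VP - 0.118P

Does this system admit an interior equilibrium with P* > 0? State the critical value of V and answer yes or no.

Threshold V = 13; K > 13, so yes, the predator persists.

The predator equation gives dP/dt > 0 only when V > 0.118/0.0091 = 13.
Without the predator, V → K = 23.4. Since 23.4 > 13, the predator can invade and persist.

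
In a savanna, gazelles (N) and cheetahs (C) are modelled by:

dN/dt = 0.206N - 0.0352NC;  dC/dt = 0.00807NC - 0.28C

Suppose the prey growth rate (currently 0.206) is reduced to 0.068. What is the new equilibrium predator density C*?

C* ≈ 1.93

At the interior fixed point, setting dN/dt = 0 with N > 0 fixes C* = (prey growth rate)/(NC coefficient) — independent of the other coefficients.
With the change, C* = 0.068/0.0352 = 1.93; it falls from 5.85.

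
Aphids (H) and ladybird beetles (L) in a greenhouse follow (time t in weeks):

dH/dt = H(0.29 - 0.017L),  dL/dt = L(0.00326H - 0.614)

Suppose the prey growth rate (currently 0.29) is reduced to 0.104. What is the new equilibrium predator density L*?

L* ≈ 6.12

At the interior fixed point, setting dH/dt = 0 with H > 0 fixes L* = (prey growth rate)/(HL coefficient) — independent of the other coefficients.
With the change, L* = 0.104/0.017 = 6.12; it falls from 17.1.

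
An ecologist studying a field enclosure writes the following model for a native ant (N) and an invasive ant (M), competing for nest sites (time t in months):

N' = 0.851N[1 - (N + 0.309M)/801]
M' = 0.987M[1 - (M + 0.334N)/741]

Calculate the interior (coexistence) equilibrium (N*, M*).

Setting both brackets to zero gives the nullclines N + 0.309M = 801 and 0.334N + M = 741.
Substituting M = 741 - 0.334N into the first: N(1 - 0.309·0.334) = 801 - 0.309·741.
So N* = 572/0.897 = 638, and then M* = 741 - 0.334·638 = 528.

N* ≈ 638, M* ≈ 528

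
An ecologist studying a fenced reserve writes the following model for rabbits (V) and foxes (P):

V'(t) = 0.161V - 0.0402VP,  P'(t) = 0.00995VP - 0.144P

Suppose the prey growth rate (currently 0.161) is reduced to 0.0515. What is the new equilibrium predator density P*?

At the interior fixed point, setting dV/dt = 0 with V > 0 fixes P* = (prey growth rate)/(VP coefficient) — independent of the other coefficients.
With the change, P* = 0.0515/0.0402 = 1.28; it falls from 4.

P* ≈ 1.28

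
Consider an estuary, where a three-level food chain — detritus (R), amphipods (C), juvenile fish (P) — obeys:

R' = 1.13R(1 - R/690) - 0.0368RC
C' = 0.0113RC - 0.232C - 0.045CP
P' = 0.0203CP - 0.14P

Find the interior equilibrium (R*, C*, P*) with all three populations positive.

R* ≈ 535, C* ≈ 6.9, P* ≈ 129

From dP/dt = 0: 0.0203C* = 0.14, so C* = 6.9.
From dR/dt = 0: 1.13(1 - R*/690) = 0.0368·6.9, giving R* = 690·(1 - 0.225) = 535.
From dC/dt = 0: 0.0113·535 - 0.232 = 0.045P*, so P* = 5.81/0.045 = 129.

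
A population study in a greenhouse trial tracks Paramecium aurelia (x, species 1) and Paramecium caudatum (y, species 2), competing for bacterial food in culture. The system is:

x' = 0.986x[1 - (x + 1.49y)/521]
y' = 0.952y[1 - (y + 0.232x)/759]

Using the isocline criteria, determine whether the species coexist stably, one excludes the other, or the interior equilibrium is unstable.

species 2 excludes species 1

Compare the nullcline intercepts: K1/α12 = 521/1.49 = 350 < K2 = 759; K2/α21 = 759/0.232 = 3270 > K1 = 521.
Since the inequalities point opposite ways, species 2 can invade but species 1 cannot.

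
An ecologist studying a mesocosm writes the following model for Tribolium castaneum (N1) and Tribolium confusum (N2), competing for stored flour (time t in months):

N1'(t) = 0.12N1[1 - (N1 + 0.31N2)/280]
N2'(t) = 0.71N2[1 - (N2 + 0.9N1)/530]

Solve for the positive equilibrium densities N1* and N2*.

Setting both brackets to zero gives the nullclines N1 + 0.31N2 = 280 and 0.9N1 + N2 = 530.
Substituting N2 = 530 - 0.9N1 into the first: N1(1 - 0.31·0.9) = 280 - 0.31·530.
So N1* = 116/0.721 = 160, and then N2* = 530 - 0.9·160 = 386.

N1* ≈ 160, N2* ≈ 386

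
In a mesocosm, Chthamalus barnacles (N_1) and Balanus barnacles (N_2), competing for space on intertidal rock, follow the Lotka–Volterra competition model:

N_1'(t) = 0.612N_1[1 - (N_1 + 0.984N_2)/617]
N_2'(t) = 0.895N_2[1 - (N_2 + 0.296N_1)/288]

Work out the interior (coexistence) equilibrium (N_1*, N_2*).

N_1* ≈ 471, N_2* ≈ 149

Setting both brackets to zero gives the nullclines N_1 + 0.984N_2 = 617 and 0.296N_1 + N_2 = 288.
Substituting N_2 = 288 - 0.296N_1 into the first: N_1(1 - 0.984·0.296) = 617 - 0.984·288.
So N_1* = 334/0.709 = 471, and then N_2* = 288 - 0.296·471 = 149.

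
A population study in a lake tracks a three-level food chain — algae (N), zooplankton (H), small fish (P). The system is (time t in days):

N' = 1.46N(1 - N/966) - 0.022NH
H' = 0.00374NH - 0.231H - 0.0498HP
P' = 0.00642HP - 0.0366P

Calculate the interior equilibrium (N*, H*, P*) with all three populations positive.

From dP/dt = 0: 0.00642H* = 0.0366, so H* = 5.7.
From dN/dt = 0: 1.46(1 - N*/966) = 0.022·5.7, giving N* = 966·(1 - 0.0859) = 883.
From dH/dt = 0: 0.00374·883 - 0.231 = 0.0498P*, so P* = 3.07/0.0498 = 61.7.

N* ≈ 883, H* ≈ 5.7, P* ≈ 61.7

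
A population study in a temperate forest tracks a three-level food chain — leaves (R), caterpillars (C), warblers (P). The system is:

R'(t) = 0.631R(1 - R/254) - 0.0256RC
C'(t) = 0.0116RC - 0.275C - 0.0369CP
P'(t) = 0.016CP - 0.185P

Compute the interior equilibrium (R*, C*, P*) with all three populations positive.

R* ≈ 135, C* ≈ 11.6, P* ≈ 34.9

From dP/dt = 0: 0.016C* = 0.185, so C* = 11.6.
From dR/dt = 0: 0.631(1 - R*/254) = 0.0256·11.6, giving R* = 254·(1 - 0.469) = 135.
From dC/dt = 0: 0.0116·135 - 0.275 = 0.0369P*, so P* = 1.29/0.0369 = 34.9.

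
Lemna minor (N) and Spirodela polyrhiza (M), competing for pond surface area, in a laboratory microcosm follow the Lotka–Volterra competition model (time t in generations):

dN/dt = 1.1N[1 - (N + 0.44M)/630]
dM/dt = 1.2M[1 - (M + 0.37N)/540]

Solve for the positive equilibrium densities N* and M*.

N* ≈ 469, M* ≈ 367

Setting both brackets to zero gives the nullclines N + 0.44M = 630 and 0.37N + M = 540.
Substituting M = 540 - 0.37N into the first: N(1 - 0.44·0.37) = 630 - 0.44·540.
So N* = 392/0.837 = 469, and then M* = 540 - 0.37·469 = 367.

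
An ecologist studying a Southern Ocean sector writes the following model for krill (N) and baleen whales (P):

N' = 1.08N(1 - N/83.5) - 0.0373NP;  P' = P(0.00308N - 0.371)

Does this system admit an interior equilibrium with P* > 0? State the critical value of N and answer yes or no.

The predator equation gives dP/dt > 0 only when N > 0.371/0.00308 = 120.
Without the predator, N → K = 83.5. Since 83.5 < 120, the predator cannot invade.

Threshold N = 120; K < 120, so no, the predator goes extinct.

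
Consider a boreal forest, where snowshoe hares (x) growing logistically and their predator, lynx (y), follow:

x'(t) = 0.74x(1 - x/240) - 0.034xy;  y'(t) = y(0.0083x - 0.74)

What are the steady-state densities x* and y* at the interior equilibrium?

From dy/dt = 0 with y > 0: 0.0083x* = 0.74, so x* = 89.2.
Substitute into dx/dt = 0: 0.74(1 - 89.2/240) = 0.034y*.
The bracket is 0.629, giving y* = 0.465/0.034 = 13.7.

x* ≈ 89.2, y* ≈ 13.7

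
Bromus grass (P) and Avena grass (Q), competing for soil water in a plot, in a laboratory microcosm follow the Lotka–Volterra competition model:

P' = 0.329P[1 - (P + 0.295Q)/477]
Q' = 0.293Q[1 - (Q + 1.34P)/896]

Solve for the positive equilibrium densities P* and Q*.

Setting both brackets to zero gives the nullclines P + 0.295Q = 477 and 1.34P + Q = 896.
Substituting Q = 896 - 1.34P into the first: P(1 - 0.295·1.34) = 477 - 0.295·896.
So P* = 213/0.605 = 352, and then Q* = 896 - 1.34·352 = 425.

P* ≈ 352, Q* ≈ 425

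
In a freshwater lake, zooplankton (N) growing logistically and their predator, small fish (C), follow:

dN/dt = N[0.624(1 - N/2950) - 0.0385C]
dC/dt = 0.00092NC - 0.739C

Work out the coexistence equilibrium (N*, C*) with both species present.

N* ≈ 803, C* ≈ 11.8

From dC/dt = 0 with C > 0: 0.00092N* = 0.739, so N* = 803.
Substitute into dN/dt = 0: 0.624(1 - 803/2950) = 0.0385C*.
The bracket is 0.728, giving C* = 0.454/0.0385 = 11.8.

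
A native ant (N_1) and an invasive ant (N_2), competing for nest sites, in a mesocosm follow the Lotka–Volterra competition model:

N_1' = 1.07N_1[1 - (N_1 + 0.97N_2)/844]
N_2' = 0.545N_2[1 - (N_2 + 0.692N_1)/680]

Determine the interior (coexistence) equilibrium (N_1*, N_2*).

Setting both brackets to zero gives the nullclines N_1 + 0.97N_2 = 844 and 0.692N_1 + N_2 = 680.
Substituting N_2 = 680 - 0.692N_1 into the first: N_1(1 - 0.97·0.692) = 844 - 0.97·680.
So N_1* = 184/0.329 = 561, and then N_2* = 680 - 0.692·561 = 292.

N_1* ≈ 561, N_2* ≈ 292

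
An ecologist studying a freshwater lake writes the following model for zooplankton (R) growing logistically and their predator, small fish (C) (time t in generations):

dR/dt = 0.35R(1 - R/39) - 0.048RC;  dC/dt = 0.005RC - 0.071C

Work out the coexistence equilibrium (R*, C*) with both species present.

R* ≈ 14.2, C* ≈ 4.64

From dC/dt = 0 with C > 0: 0.005R* = 0.071, so R* = 14.2.
Substitute into dR/dt = 0: 0.35(1 - 14.2/39) = 0.048C*.
The bracket is 0.636, giving C* = 0.223/0.048 = 4.64.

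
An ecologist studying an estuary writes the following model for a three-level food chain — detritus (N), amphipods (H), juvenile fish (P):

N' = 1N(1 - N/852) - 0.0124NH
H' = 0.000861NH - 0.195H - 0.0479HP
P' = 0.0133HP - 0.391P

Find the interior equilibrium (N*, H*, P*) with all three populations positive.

From dP/dt = 0: 0.0133H* = 0.391, so H* = 29.4.
From dN/dt = 0: 1(1 - N*/852) = 0.0124·29.4, giving N* = 852·(1 - 0.365) = 541.
From dH/dt = 0: 0.000861·541 - 0.195 = 0.0479P*, so P* = 0.271/0.0479 = 5.66.

N* ≈ 541, H* ≈ 29.4, P* ≈ 5.66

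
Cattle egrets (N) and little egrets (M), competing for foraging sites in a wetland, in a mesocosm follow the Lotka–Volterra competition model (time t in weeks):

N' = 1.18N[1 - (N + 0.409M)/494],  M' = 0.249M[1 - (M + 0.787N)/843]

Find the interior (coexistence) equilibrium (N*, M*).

N* ≈ 220, M* ≈ 670

Setting both brackets to zero gives the nullclines N + 0.409M = 494 and 0.787N + M = 843.
Substituting M = 843 - 0.787N into the first: N(1 - 0.409·0.787) = 494 - 0.409·843.
So N* = 149/0.678 = 220, and then M* = 843 - 0.787·220 = 670.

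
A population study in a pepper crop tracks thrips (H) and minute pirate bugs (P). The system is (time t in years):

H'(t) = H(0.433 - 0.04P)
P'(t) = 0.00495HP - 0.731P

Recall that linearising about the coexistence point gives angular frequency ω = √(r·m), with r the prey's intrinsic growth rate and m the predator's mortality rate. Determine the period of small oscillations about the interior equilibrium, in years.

Here r = 0.433 and m = 0.731, so r·m = 0.317.
ω = √0.317 = 0.563 per year, hence T = 2π/ω ≈ 11.2 years.

T ≈ 11.2 years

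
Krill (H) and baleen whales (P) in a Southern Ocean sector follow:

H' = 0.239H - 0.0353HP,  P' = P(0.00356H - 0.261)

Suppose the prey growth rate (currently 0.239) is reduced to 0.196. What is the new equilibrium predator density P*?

At the interior fixed point, setting dH/dt = 0 with H > 0 fixes P* = (prey growth rate)/(HP coefficient) — independent of the other coefficients.
With the change, P* = 0.196/0.0353 = 5.55; it falls from 6.77.

P* ≈ 5.55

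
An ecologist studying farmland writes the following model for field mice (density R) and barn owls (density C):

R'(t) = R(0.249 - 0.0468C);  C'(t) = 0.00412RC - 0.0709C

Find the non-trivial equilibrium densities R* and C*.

R* ≈ 17.2, C* ≈ 5.32

Set dC/dt = 0 with C > 0: 0.00412R - 0.0709 = 0, so R* = 0.0709/0.00412 = 17.2.
Set dR/dt = 0 with R > 0: 0.249 - 0.0468C = 0, so C* = 0.249/0.0468 = 5.32.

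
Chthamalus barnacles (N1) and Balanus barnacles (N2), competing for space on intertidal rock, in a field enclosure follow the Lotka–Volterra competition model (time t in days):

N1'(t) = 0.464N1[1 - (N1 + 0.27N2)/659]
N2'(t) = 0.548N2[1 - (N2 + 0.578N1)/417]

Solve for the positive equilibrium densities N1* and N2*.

N1* ≈ 647, N2* ≈ 42.8

Setting both brackets to zero gives the nullclines N1 + 0.27N2 = 659 and 0.578N1 + N2 = 417.
Substituting N2 = 417 - 0.578N1 into the first: N1(1 - 0.27·0.578) = 659 - 0.27·417.
So N1* = 546/0.844 = 647, and then N2* = 417 - 0.578·647 = 42.8.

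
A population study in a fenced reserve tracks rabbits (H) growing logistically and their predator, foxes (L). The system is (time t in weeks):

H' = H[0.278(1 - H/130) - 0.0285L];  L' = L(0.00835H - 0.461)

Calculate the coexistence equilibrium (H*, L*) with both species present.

From dL/dt = 0 with L > 0: 0.00835H* = 0.461, so H* = 55.2.
Substitute into dH/dt = 0: 0.278(1 - 55.2/130) = 0.0285L*.
The bracket is 0.575, giving L* = 0.16/0.0285 = 5.61.

H* ≈ 55.2, L* ≈ 5.61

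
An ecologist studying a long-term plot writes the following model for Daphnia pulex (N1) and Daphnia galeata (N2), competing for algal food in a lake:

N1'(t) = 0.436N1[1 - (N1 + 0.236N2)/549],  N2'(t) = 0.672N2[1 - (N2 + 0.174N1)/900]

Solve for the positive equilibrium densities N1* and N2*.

Setting both brackets to zero gives the nullclines N1 + 0.236N2 = 549 and 0.174N1 + N2 = 900.
Substituting N2 = 900 - 0.174N1 into the first: N1(1 - 0.236·0.174) = 549 - 0.236·900.
So N1* = 337/0.959 = 351, and then N2* = 900 - 0.174·351 = 839.

N1* ≈ 351, N2* ≈ 839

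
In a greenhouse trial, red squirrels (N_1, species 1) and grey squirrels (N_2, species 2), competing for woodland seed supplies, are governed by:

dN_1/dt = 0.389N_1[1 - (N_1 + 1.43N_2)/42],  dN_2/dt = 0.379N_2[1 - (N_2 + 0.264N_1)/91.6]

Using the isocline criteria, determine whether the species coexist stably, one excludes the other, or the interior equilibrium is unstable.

Compare the nullcline intercepts: K1/α12 = 42/1.43 = 29.4 < K2 = 91.6; K2/α21 = 91.6/0.264 = 347 > K1 = 42.
Since the inequalities point opposite ways, species 2 can invade but species 1 cannot.

species 2 excludes species 1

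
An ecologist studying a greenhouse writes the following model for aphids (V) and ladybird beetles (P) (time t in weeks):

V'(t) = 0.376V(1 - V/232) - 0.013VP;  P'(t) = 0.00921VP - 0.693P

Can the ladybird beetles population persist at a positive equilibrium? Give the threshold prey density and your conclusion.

Threshold V = 75.2; K > 75.2, so yes, the predator persists.

The predator equation gives dP/dt > 0 only when V > 0.693/0.00921 = 75.2.
Without the predator, V → K = 232. Since 232 > 75.2, the predator can invade and persist.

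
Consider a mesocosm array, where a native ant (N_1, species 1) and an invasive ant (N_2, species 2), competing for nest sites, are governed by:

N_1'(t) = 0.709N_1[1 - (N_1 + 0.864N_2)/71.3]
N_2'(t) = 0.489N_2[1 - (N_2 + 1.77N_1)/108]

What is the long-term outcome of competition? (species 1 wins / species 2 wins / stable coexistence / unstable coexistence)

unstable coexistence (outcome depends on initial conditions)

Compare the nullcline intercepts: K1/α12 = 71.3/0.864 = 82.5 < K2 = 108; K2/α21 = 108/1.77 = 61 < K1 = 71.3.
Since both are reversed, neither can invade when rare; the interior point is a saddle.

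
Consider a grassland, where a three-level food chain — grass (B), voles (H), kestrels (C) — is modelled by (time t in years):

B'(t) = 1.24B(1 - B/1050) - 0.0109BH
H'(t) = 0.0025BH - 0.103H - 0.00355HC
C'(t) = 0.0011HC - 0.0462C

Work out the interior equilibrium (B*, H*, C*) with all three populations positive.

From dC/dt = 0: 0.0011H* = 0.0462, so H* = 42.
From dB/dt = 0: 1.24(1 - B*/1050) = 0.0109·42, giving B* = 1050·(1 - 0.369) = 662.
From dH/dt = 0: 0.0025·662 - 0.103 = 0.00355C*, so C* = 1.55/0.00355 = 437.

B* ≈ 662, H* ≈ 42, C* ≈ 437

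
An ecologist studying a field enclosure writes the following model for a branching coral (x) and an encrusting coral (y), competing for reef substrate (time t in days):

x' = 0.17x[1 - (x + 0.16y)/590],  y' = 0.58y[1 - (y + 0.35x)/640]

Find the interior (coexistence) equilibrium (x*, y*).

Setting both brackets to zero gives the nullclines x + 0.16y = 590 and 0.35x + y = 640.
Substituting y = 640 - 0.35x into the first: x(1 - 0.16·0.35) = 590 - 0.16·640.
So x* = 488/0.944 = 517, and then y* = 640 - 0.35·517 = 459.

x* ≈ 517, y* ≈ 459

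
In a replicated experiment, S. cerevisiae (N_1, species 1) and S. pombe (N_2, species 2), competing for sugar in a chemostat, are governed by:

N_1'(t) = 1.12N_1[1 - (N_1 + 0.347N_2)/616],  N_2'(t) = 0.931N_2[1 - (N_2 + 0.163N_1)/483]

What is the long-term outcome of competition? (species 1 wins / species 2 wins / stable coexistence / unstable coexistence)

Compare the nullcline intercepts: K1/α12 = 616/0.347 = 1780 > K2 = 483; K2/α21 = 483/0.163 = 2960 > K1 = 616.
Since both inequalities hold, each species can invade when rare, so the interior equilibrium is stable.

stable coexistence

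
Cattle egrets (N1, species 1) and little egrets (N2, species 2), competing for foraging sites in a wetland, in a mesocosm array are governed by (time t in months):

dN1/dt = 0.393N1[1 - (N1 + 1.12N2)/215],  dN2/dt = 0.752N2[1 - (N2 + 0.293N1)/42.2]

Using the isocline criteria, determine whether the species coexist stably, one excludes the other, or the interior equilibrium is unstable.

Compare the nullcline intercepts: K1/α12 = 215/1.12 = 192 > K2 = 42.2; K2/α21 = 42.2/0.293 = 144 < K1 = 215.
Since the inequalities point opposite ways, species 1 can invade but species 2 cannot.

species 1 excludes species 2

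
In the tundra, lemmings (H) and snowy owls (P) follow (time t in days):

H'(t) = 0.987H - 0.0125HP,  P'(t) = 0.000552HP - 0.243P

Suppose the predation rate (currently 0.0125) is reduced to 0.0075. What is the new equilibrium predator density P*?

At the interior fixed point, setting dH/dt = 0 with H > 0 fixes P* = (prey growth rate)/(HP coefficient) — independent of the other coefficients.
With the change, P* = 0.987/0.0075 = 132; it rises from 79.

P* ≈ 132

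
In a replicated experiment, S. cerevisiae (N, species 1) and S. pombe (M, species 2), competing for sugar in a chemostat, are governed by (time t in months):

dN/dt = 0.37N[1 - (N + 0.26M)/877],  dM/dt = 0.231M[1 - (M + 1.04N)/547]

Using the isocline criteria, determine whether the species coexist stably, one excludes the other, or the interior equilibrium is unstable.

Compare the nullcline intercepts: K1/α12 = 877/0.26 = 3370 > K2 = 547; K2/α21 = 547/1.04 = 526 < K1 = 877.
Since the inequalities point opposite ways, species 1 can invade but species 2 cannot.

species 1 excludes species 2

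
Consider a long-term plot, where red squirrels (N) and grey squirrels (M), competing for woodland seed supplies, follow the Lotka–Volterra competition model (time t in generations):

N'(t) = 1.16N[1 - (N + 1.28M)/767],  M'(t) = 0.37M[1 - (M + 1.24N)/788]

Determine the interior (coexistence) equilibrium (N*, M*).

N* ≈ 412, M* ≈ 278

Setting both brackets to zero gives the nullclines N + 1.28M = 767 and 1.24N + M = 788.
Substituting M = 788 - 1.24N into the first: N(1 - 1.28·1.24) = 767 - 1.28·788.
So N* = -242/-0.587 = 412, and then M* = 788 - 1.24·412 = 278.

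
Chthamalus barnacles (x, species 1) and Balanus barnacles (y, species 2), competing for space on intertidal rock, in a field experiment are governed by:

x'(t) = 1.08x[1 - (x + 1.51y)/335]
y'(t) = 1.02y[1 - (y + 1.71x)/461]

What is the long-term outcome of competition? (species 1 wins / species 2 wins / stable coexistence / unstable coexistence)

Compare the nullcline intercepts: K1/α12 = 335/1.51 = 222 < K2 = 461; K2/α21 = 461/1.71 = 270 < K1 = 335.
Since both are reversed, neither can invade when rare; the interior point is a saddle.

unstable coexistence (outcome depends on initial conditions)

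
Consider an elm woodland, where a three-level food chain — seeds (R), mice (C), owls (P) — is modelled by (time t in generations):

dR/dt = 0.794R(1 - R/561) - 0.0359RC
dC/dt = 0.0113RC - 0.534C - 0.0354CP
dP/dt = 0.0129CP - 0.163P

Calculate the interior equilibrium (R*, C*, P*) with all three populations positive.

R* ≈ 240, C* ≈ 12.6, P* ≈ 61.7

From dP/dt = 0: 0.0129C* = 0.163, so C* = 12.6.
From dR/dt = 0: 0.794(1 - R*/561) = 0.0359·12.6, giving R* = 561·(1 - 0.571) = 240.
From dC/dt = 0: 0.0113·240 - 0.534 = 0.0354P*, so P* = 2.18/0.0354 = 61.7.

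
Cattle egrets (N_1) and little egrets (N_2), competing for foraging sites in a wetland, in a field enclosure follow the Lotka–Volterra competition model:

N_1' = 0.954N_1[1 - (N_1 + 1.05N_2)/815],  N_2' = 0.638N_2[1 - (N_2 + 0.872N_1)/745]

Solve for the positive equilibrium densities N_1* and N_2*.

Setting both brackets to zero gives the nullclines N_1 + 1.05N_2 = 815 and 0.872N_1 + N_2 = 745.
Substituting N_2 = 745 - 0.872N_1 into the first: N_1(1 - 1.05·0.872) = 815 - 1.05·745.
So N_1* = 32.8/0.0844 = 388, and then N_2* = 745 - 0.872·388 = 407.

N_1* ≈ 388, N_2* ≈ 407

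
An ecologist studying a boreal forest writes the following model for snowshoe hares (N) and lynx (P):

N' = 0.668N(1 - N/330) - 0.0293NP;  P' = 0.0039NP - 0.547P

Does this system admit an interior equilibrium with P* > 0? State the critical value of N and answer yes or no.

Threshold N = 140; K > 140, so yes, the predator persists.

The predator equation gives dP/dt > 0 only when N > 0.547/0.0039 = 140.
Without the predator, N → K = 330. Since 330 > 140, the predator can invade and persist.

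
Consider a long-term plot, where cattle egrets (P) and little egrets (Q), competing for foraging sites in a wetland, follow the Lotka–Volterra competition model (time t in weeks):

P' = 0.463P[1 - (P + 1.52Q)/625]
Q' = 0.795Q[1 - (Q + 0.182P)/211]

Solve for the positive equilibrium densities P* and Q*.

Setting both brackets to zero gives the nullclines P + 1.52Q = 625 and 0.182P + Q = 211.
Substituting Q = 211 - 0.182P into the first: P(1 - 1.52·0.182) = 625 - 1.52·211.
So P* = 304/0.723 = 421, and then Q* = 211 - 0.182·421 = 134.

P* ≈ 421, Q* ≈ 134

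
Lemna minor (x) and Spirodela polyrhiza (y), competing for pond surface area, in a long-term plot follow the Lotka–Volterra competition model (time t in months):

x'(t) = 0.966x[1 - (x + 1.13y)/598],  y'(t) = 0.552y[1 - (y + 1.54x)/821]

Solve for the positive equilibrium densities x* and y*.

x* ≈ 445, y* ≈ 135

Setting both brackets to zero gives the nullclines x + 1.13y = 598 and 1.54x + y = 821.
Substituting y = 821 - 1.54x into the first: x(1 - 1.13·1.54) = 598 - 1.13·821.
So x* = -330/-0.74 = 445, and then y* = 821 - 1.54·445 = 135.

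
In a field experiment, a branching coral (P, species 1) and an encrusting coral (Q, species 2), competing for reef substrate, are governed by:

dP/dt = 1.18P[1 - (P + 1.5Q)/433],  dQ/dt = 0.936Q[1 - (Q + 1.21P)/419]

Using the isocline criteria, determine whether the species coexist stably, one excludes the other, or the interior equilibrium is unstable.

Compare the nullcline intercepts: K1/α12 = 433/1.5 = 289 < K2 = 419; K2/α21 = 419/1.21 = 346 < K1 = 433.
Since both are reversed, neither can invade when rare; the interior point is a saddle.

unstable coexistence (outcome depends on initial conditions)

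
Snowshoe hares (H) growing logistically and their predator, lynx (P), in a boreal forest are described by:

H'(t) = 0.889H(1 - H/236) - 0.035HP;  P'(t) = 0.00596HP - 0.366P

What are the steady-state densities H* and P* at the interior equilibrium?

H* ≈ 61.4, P* ≈ 18.8

From dP/dt = 0 with P > 0: 0.00596H* = 0.366, so H* = 61.4.
Substitute into dH/dt = 0: 0.889(1 - 61.4/236) = 0.035P*.
The bracket is 0.74, giving P* = 0.658/0.035 = 18.8.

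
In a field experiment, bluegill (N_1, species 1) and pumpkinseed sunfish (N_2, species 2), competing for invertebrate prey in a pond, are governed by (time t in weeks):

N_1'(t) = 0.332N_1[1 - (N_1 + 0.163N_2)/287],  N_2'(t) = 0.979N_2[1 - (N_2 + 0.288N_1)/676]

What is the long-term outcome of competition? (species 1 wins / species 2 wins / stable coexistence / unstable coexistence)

Compare the nullcline intercepts: K1/α12 = 287/0.163 = 1760 > K2 = 676; K2/α21 = 676/0.288 = 2350 > K1 = 287.
Since both inequalities hold, each species can invade when rare, so the interior equilibrium is stable.

stable coexistence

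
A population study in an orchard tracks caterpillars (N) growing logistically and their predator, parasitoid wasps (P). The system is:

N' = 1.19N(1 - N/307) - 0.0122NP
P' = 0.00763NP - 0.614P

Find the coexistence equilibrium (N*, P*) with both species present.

N* ≈ 80.5, P* ≈ 72

From dP/dt = 0 with P > 0: 0.00763N* = 0.614, so N* = 80.5.
Substitute into dN/dt = 0: 1.19(1 - 80.5/307) = 0.0122P*.
The bracket is 0.738, giving P* = 0.878/0.0122 = 72.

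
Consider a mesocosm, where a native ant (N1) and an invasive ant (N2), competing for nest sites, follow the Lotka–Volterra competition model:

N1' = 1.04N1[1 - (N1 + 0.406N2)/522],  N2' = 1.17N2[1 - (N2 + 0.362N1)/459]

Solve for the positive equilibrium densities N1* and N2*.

N1* ≈ 393, N2* ≈ 317

Setting both brackets to zero gives the nullclines N1 + 0.406N2 = 522 and 0.362N1 + N2 = 459.
Substituting N2 = 459 - 0.362N1 into the first: N1(1 - 0.406·0.362) = 522 - 0.406·459.
So N1* = 336/0.853 = 393, and then N2* = 459 - 0.362·393 = 317.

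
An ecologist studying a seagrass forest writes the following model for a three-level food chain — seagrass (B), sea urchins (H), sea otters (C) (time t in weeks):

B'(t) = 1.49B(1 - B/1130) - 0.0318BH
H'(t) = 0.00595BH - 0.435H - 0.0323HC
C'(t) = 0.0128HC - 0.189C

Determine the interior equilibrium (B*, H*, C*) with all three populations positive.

From dC/dt = 0: 0.0128H* = 0.189, so H* = 14.8.
From dB/dt = 0: 1.49(1 - B*/1130) = 0.0318·14.8, giving B* = 1130·(1 - 0.315) = 774.
From dH/dt = 0: 0.00595·774 - 0.435 = 0.0323C*, so C* = 4.17/0.0323 = 129.

B* ≈ 774, H* ≈ 14.8, C* ≈ 129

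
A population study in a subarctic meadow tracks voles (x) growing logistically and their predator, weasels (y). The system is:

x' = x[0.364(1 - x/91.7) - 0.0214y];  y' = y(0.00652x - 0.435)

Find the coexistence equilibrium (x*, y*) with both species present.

x* ≈ 66.7, y* ≈ 4.63

From dy/dt = 0 with y > 0: 0.00652x* = 0.435, so x* = 66.7.
Substitute into dx/dt = 0: 0.364(1 - 66.7/91.7) = 0.0214y*.
The bracket is 0.272, giving y* = 0.0992/0.0214 = 4.63.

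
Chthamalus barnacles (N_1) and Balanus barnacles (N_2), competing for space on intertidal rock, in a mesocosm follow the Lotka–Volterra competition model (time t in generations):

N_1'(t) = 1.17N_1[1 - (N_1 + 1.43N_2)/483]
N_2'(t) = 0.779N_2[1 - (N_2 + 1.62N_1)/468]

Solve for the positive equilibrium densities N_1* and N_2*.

Setting both brackets to zero gives the nullclines N_1 + 1.43N_2 = 483 and 1.62N_1 + N_2 = 468.
Substituting N_2 = 468 - 1.62N_1 into the first: N_1(1 - 1.43·1.62) = 483 - 1.43·468.
So N_1* = -186/-1.32 = 141, and then N_2* = 468 - 1.62·141 = 239.

N_1* ≈ 141, N_2* ≈ 239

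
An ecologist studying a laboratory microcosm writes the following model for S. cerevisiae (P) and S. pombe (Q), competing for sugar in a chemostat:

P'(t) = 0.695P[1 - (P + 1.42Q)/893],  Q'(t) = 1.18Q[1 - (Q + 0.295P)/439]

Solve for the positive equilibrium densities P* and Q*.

P* ≈ 464, Q* ≈ 302

Setting both brackets to zero gives the nullclines P + 1.42Q = 893 and 0.295P + Q = 439.
Substituting Q = 439 - 0.295P into the first: P(1 - 1.42·0.295) = 893 - 1.42·439.
So P* = 270/0.581 = 464, and then Q* = 439 - 0.295·464 = 302.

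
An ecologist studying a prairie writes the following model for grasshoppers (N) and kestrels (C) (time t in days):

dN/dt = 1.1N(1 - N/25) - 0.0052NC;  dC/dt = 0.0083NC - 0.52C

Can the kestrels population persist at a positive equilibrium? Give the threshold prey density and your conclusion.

The predator equation gives dC/dt > 0 only when N > 0.52/0.0083 = 62.7.
Without the predator, N → K = 25. Since 25 < 62.7, the predator cannot invade.

Threshold N = 62.7; K < 62.7, so no, the predator goes extinct.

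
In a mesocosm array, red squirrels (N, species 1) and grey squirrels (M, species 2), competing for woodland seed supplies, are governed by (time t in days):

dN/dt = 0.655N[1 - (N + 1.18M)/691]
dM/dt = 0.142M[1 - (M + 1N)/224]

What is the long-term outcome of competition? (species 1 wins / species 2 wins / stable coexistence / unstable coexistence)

species 1 excludes species 2

Compare the nullcline intercepts: K1/α12 = 691/1.18 = 586 > K2 = 224; K2/α21 = 224/1 = 224 < K1 = 691.
Since the inequalities point opposite ways, species 1 can invade but species 2 cannot.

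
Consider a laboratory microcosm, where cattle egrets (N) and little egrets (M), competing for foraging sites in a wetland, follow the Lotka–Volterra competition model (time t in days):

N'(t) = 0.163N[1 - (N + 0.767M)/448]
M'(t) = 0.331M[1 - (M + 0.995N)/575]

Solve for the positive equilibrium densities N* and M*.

Setting both brackets to zero gives the nullclines N + 0.767M = 448 and 0.995N + M = 575.
Substituting M = 575 - 0.995N into the first: N(1 - 0.767·0.995) = 448 - 0.767·575.
So N* = 6.97/0.237 = 29.5, and then M* = 575 - 0.995·29.5 = 546.

N* ≈ 29.5, M* ≈ 546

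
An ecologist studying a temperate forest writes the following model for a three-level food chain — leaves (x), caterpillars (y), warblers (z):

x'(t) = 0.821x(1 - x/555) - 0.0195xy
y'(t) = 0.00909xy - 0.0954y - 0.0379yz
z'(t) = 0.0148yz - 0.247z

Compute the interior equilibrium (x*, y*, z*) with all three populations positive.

x* ≈ 335, y* ≈ 16.7, z* ≈ 77.8

From dz/dt = 0: 0.0148y* = 0.247, so y* = 16.7.
From dx/dt = 0: 0.821(1 - x*/555) = 0.0195·16.7, giving x* = 555·(1 - 0.396) = 335.
From dy/dt = 0: 0.00909·335 - 0.0954 = 0.0379z*, so z* = 2.95/0.0379 = 77.8.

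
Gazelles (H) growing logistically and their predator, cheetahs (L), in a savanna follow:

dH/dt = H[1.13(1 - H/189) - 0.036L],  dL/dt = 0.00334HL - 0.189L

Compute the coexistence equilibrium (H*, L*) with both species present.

From dL/dt = 0 with L > 0: 0.00334H* = 0.189, so H* = 56.6.
Substitute into dH/dt = 0: 1.13(1 - 56.6/189) = 0.036L*.
The bracket is 0.701, giving L* = 0.792/0.036 = 22.

H* ≈ 56.6, L* ≈ 22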